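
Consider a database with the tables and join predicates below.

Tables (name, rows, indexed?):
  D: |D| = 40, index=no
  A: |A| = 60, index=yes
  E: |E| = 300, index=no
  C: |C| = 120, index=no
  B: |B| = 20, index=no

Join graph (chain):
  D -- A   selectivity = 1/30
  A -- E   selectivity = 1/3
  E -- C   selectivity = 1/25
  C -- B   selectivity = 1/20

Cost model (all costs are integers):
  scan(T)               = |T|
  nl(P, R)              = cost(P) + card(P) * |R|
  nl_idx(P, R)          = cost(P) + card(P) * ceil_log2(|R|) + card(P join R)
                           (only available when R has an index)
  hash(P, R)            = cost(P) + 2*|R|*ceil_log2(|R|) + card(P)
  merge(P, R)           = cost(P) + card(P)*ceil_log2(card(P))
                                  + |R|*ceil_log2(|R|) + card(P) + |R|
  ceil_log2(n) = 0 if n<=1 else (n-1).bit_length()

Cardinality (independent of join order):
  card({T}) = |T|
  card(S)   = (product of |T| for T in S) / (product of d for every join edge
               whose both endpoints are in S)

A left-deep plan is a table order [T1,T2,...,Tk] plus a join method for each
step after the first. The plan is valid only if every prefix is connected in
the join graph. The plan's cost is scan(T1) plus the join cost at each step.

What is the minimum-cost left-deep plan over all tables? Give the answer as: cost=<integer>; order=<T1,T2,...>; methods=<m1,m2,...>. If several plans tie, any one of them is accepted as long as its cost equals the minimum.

Selinger DP (subsets sized 1..n):
  {D}: scan cost=40, card=40
  {A}: scan cost=60, card=60
  {E}: scan cost=300, card=300
  {C}: scan cost=120, card=120
  {B}: scan cost=20, card=20
  {AD}: card=80; try (A,nl_idx)→360, (D,hash)→600, (A,merge)→740, (D,merge)→760, (A,hash)→800, (A,nl)→2440 …(+1); best=360 via (A,nl_idx)
  {AE}: card=6000; try (A,hash)→1320, (E,merge)→3480, (A,merge)→3720, (E,hash)→5520, (A,nl_idx)→8100, (E,nl)→18060 …(+1); best=1320 via (A,hash)
  {CE}: card=1440; try (C,hash)→2280, (E,merge)→4080, (C,merge)→4260, (E,hash)→5640, (E,nl)→36120, (C,nl)→36300; best=2280 via (C,hash)
  {BC}: card=120; try (B,hash)→440, (C,merge)→1100, (B,merge)→1200, (C,hash)→1720, (C,nl)→2420, (B,nl)→2520; best=440 via (B,hash)
  {ADE}: card=8000; try (E,merge)→4000, (E,hash)→5840, (D,hash)→7800, (E,nl)→24360, (D,merge)→85600, (D,nl)→241320; best=4000 via (E,merge)
  {ACE}: card=28800; try (A,hash)→4440, (C,hash)→9000, (A,merge)→19980, (A,nl_idx)→39720, (C,merge)→86280, (A,nl)→88680 …(+1); best=4440 via (A,hash)
  {BCE}: card=1440; try (B,hash)→3920, (E,merge)→4400, (E,hash)→5960, (B,merge)→19680, (B,nl)→31080, (E,nl)→36440; best=3920 via (B,hash)
  {ACDE}: card=38400; try (C,hash)→13680, (D,hash)→33720, (C,merge)→116960, (D,merge)→465520, (C,nl)→964000, (D,nl)→1156440; best=13680 via (C,hash)
  {ABCE}: card=28800; try (A,hash)→6080, (A,merge)→21620, (B,hash)→33440, (A,nl_idx)→41360, (A,nl)→90320, (B,merge)→465360 …(+1); best=6080 via (A,hash)
  {ABCDE}: card=38400; try (D,hash)→35360, (B,hash)→52280, (D,merge)→467160, (B,merge)→666600, (B,nl)→781680, (D,nl)→1158080; best=35360 via (D,hash)

cost=35360; order=E,C,B,A,D; methods=hash,hash,hash,hash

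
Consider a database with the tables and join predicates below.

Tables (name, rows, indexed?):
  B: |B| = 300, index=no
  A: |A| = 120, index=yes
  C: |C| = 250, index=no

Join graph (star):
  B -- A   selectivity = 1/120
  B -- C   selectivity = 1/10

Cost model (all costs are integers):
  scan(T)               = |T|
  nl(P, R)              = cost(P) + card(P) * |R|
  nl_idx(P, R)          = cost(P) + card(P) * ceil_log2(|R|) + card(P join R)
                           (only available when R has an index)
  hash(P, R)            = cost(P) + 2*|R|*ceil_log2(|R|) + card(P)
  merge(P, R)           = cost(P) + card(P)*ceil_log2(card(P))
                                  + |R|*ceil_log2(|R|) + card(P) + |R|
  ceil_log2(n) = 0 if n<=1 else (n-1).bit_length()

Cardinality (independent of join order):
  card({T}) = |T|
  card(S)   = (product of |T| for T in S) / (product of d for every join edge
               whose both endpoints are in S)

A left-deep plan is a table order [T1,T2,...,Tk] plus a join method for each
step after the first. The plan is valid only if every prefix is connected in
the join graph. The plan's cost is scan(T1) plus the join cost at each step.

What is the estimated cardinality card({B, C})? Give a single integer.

7500

Tables in S: B(300), C(250)
Edges inside S: B-C(d=10)
numerator = 300 * 250 = 75000
denominator = 10 = 10
card(S) = 75000 / 10 = 7500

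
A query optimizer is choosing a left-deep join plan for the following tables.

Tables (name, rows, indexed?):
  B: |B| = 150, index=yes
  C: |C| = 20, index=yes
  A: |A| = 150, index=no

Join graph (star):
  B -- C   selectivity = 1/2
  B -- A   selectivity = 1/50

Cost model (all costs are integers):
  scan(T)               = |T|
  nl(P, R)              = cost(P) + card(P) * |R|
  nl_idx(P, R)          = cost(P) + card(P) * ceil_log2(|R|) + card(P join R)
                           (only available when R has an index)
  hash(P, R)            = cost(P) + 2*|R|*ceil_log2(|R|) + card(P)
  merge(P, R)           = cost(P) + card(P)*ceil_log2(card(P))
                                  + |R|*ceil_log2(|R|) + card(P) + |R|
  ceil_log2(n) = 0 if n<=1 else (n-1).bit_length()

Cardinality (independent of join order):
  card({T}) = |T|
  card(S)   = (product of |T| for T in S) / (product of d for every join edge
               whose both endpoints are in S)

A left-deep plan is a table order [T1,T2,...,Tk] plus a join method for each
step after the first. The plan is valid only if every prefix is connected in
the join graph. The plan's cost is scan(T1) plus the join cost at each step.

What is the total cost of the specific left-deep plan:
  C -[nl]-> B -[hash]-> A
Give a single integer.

6920

step 1: scan C: cost=20, card=20
step 2: join B via nl
    card(P join B) = 20*150/(2) = 1500
    cost = 20 + 20*150 = 3020
step 3: join A via hash
    card(P join A) = 1500*150/(50) = 4500
    cost = 3020 + 2*150*8 + 1500 = 6920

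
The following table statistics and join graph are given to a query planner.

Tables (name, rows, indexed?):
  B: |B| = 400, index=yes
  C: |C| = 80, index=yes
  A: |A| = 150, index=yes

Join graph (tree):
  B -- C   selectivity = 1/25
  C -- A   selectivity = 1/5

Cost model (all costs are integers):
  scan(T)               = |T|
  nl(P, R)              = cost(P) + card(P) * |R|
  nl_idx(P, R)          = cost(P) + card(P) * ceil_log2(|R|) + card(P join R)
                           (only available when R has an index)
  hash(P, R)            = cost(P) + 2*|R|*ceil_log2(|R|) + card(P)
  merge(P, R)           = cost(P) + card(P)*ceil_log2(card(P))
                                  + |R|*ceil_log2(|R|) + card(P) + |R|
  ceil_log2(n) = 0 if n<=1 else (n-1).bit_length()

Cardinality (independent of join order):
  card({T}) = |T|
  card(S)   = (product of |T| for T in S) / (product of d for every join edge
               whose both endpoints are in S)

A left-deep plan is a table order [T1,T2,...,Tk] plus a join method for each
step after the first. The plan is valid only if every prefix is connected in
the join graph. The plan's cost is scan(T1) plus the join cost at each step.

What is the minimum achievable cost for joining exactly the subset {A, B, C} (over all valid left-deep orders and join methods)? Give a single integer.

5600

Selinger DP over subsets of {A,B,C}:
  {B}: scan cost=400, card=400
  {C}: scan cost=80, card=80
  {A}: scan cost=150, card=150
  {BC}: card=1280; try (C,hash)→1920, (B,nl_idx)→2080, (C,nl_idx)→4480, (B,merge)→4720, (C,merge)→5040, (B,hash)→7360 …(+2); best=1920 via (C,hash)
  {AC}: card=2400; try (C,hash)→1420, (A,merge)→2070, (C,merge)→2140, (A,hash)→2560, (A,nl_idx)→3120, (C,nl_idx)→3600 …(+2); best=1420 via (C,hash)
  {ABC}: card=38400; try (A,hash)→5600, (B,hash)→11020, (A,merge)→18630, (B,merge)→36620, (A,nl_idx)→50560, (B,nl_idx)→61420 …(+2); best=5600 via (A,hash)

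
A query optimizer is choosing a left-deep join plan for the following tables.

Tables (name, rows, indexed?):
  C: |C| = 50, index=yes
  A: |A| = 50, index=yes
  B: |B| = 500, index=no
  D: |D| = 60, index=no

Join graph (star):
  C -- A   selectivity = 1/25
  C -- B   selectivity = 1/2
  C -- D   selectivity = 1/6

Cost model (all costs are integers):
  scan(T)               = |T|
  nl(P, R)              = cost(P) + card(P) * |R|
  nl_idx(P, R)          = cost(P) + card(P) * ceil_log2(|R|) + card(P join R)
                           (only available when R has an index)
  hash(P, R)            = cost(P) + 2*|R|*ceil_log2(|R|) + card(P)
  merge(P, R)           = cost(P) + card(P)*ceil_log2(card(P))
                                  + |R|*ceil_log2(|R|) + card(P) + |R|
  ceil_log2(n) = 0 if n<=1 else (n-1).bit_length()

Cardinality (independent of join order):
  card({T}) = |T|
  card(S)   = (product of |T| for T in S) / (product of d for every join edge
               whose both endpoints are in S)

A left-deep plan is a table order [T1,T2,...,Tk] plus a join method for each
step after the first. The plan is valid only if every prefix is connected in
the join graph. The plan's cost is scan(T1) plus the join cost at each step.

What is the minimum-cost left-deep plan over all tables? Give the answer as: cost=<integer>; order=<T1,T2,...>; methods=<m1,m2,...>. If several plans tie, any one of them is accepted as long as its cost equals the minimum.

Selinger DP (subsets sized 1..n):
  {C}: scan cost=50, card=50
  {A}: scan cost=50, card=50
  {B}: scan cost=500, card=500
  {D}: scan cost=60, card=60
  {AC}: card=100; try (C,nl_idx)→450, (A,nl_idx)→450, (C,hash)→700, (A,hash)→700, (C,merge)→750, (A,merge)→750 …(+2); best=450 via (C,nl_idx)
  {BC}: card=12500; try (C,hash)→1600, (B,merge)→5400, (C,merge)→5850, (B,hash)→9100, (C,nl_idx)→16000, (B,nl)→25050 …(+1); best=1600 via (C,hash)
  {CD}: card=500; try (C,hash)→720, (D,hash)→820, (D,merge)→820, (C,merge)→830, (C,nl_idx)→920, (D,nl)→3050 …(+1); best=720 via (C,hash)
  {ABC}: card=25000; try (B,merge)→6250, (B,hash)→9550, (A,hash)→14700, (B,nl)→50450, (A,nl_idx)→101600, (A,merge)→189450 …(+1); best=6250 via (B,merge)
  {ACD}: card=1000; try (D,hash)→1270, (D,merge)→1670, (A,hash)→1820, (A,nl_idx)→4720, (A,merge)→6070, (D,nl)→6450 …(+1); best=1270 via (D,hash)
  {BCD}: card=125000; try (B,hash)→10220, (B,merge)→10720, (D,hash)→14820, (D,merge)→189520, (B,nl)→250720, (D,nl)→751600; best=10220 via (B,hash)
  {ABCD}: card=250000; try (B,hash)→11270, (B,merge)→17270, (D,hash)→31970, (A,hash)→135820, (D,merge)→406670, (B,nl)→501270 …(+4); best=11270 via (B,hash)

cost=11270; order=A,C,D,B; methods=nl_idx,hash,hash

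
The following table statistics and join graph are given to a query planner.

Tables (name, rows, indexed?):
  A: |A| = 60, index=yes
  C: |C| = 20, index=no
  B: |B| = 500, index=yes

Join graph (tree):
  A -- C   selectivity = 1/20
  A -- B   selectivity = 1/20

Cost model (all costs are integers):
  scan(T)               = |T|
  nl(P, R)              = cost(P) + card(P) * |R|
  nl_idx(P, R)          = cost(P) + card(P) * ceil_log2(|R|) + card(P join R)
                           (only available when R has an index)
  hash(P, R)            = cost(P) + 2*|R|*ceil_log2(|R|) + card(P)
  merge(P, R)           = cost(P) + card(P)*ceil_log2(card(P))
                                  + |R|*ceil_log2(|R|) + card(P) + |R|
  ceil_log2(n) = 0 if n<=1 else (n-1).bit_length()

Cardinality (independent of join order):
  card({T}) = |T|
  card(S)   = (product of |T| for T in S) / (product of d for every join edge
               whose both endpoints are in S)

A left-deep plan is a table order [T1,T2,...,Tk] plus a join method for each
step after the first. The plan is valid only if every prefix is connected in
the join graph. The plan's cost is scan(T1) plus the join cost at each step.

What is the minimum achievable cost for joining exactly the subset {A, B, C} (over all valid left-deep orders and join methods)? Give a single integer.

Selinger DP over subsets of {A,B,C}:
  {A}: scan cost=60, card=60
  {C}: scan cost=20, card=20
  {B}: scan cost=500, card=500
  {AC}: card=60; try (A,nl_idx)→200, (C,hash)→320, (A,merge)→560, (C,merge)→600, (A,hash)→760, (A,nl)→1220 …(+1); best=200 via (A,nl_idx)
  {AB}: card=1500; try (A,hash)→1720, (B,nl_idx)→2100, (A,nl_idx)→5000, (B,merge)→5480, (A,merge)→5920, (B,hash)→9120 …(+2); best=1720 via (A,hash)
  {ABC}: card=1500; try (B,nl_idx)→2240, (C,hash)→3420, (B,merge)→5620, (B,hash)→9260, (C,merge)→19840, (B,nl)→30200 …(+1); best=2240 via (B,nl_idx)

2240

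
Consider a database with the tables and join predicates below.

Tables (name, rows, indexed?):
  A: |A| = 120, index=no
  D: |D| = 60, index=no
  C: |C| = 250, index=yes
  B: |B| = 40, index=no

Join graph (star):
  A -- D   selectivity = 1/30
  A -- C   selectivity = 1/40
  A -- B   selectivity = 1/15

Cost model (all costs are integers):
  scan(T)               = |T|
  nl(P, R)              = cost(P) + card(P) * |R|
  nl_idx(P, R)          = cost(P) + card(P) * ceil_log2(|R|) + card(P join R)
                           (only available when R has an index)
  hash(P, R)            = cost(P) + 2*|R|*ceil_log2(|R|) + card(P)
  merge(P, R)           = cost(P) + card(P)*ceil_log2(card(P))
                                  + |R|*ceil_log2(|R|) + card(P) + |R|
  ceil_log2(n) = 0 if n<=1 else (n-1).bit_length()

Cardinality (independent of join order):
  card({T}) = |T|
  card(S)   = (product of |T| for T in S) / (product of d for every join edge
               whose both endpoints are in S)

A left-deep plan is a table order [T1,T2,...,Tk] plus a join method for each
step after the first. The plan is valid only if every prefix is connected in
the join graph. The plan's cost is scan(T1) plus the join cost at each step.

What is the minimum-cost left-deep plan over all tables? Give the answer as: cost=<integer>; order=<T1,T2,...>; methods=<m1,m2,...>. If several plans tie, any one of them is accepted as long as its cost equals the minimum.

cost=5280; order=A,C,D,B; methods=nl_idx,hash,hash

Selinger DP (subsets sized 1..n):
  {A}: scan cost=120, card=120
  {D}: scan cost=60, card=60
  {C}: scan cost=250, card=250
  {B}: scan cost=40, card=40
  {AD}: card=240; try (D,hash)→960, (A,merge)→1440, (D,merge)→1500, (A,hash)→1800, (A,nl)→7260, (D,nl)→7320; best=960 via (D,hash)
  {AC}: card=750; try (C,nl_idx)→1830, (A,hash)→2180, (C,merge)→3330, (A,merge)→3460, (C,hash)→4240, (C,nl)→30120 …(+1); best=1830 via (C,nl_idx)
  {AB}: card=320; try (B,hash)→720, (A,merge)→1280, (B,merge)→1360, (A,hash)→1760, (A,nl)→4840, (B,nl)→4920; best=720 via (B,hash)
  {ACD}: card=1500; try (D,hash)→3300, (C,nl_idx)→4380, (C,hash)→5200, (C,merge)→5370, (D,merge)→10500, (D,nl)→46830 …(+1); best=3300 via (D,hash)
  {ABD}: card=640; try (B,hash)→1680, (D,hash)→1760, (B,merge)→3400, (D,merge)→4340, (B,nl)→10560, (D,nl)→19920; best=1680 via (B,hash)
  {ABC}: card=2000; try (B,hash)→3060, (C,hash)→5040, (C,nl_idx)→5280, (C,merge)→6170, (B,merge)→10360, (B,nl)→31830 …(+1); best=3060 via (B,hash)
  {ABCD}: card=4000; try (B,hash)→5280, (D,hash)→5780, (C,hash)→6320, (C,nl_idx)→10800, (C,merge)→10970, (B,merge)→21580 …(+4); best=5280 via (B,hash)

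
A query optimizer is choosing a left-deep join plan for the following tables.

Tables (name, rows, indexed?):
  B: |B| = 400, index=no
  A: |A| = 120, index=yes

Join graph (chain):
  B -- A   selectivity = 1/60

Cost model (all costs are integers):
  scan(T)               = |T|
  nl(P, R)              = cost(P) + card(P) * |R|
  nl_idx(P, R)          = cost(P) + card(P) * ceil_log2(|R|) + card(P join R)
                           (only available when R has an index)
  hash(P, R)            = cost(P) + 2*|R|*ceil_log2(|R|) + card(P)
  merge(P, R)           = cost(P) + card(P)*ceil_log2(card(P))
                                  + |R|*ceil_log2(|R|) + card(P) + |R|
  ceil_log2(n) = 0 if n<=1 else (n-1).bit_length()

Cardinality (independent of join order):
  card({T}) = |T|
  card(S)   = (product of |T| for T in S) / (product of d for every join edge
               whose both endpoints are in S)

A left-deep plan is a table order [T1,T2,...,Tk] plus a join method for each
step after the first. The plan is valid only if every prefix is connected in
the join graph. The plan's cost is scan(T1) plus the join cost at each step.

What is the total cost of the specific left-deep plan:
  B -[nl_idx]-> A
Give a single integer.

step 1: scan B: cost=400, card=400
step 2: join A via nl_idx
    card(P join A) = 400*120/(60) = 800
    cost = 400 + 400*7 + 800 = 4000

4000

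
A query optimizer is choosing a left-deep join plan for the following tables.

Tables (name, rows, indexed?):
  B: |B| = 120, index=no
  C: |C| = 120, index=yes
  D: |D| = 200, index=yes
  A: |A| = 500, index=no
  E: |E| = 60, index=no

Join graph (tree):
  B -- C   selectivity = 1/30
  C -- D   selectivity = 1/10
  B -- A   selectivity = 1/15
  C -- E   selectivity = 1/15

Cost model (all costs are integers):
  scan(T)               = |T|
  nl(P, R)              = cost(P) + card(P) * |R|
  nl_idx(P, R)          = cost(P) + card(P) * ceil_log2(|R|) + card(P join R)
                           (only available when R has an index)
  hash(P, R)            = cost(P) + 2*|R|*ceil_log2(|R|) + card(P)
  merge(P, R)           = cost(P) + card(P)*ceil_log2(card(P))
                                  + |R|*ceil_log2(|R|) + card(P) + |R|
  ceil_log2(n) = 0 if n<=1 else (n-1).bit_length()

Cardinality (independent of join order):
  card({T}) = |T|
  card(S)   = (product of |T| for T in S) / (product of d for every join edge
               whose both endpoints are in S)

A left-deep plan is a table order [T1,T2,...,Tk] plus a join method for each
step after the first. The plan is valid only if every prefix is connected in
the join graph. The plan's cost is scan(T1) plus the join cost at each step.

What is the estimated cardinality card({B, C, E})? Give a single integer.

1920

Tables in S: B(120), C(120), E(60)
Edges inside S: B-C(d=30), C-E(d=15)
numerator = 120 * 120 * 60 = 864000
denominator = 30 * 15 = 450
card(S) = 864000 / 450 = 1920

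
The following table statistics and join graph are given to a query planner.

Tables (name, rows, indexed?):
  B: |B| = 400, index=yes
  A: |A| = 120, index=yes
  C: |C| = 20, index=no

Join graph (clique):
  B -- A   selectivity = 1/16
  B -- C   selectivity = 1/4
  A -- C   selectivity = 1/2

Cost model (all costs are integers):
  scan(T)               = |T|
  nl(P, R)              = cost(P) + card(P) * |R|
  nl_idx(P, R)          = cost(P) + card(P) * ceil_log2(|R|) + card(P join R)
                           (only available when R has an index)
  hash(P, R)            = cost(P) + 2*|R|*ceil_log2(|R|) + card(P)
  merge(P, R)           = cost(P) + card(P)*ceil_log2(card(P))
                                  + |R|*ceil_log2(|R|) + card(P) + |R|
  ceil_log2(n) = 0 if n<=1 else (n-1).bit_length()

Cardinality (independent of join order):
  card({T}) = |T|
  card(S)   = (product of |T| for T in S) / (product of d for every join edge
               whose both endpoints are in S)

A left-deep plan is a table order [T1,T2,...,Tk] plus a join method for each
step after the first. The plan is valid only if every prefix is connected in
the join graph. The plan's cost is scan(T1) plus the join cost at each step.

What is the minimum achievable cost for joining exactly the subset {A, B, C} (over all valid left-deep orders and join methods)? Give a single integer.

Selinger DP over subsets of {A,B,C}:
  {B}: scan cost=400, card=400
  {A}: scan cost=120, card=120
  {C}: scan cost=20, card=20
  {AB}: card=3000; try (A,hash)→2480, (B,nl_idx)→4200, (B,merge)→5080, (A,merge)→5360, (A,nl_idx)→6200, (B,hash)→7440 …(+2); best=2480 via (A,hash)
  {BC}: card=2000; try (C,hash)→1000, (B,nl_idx)→2200, (B,merge)→4140, (C,merge)→4520, (B,hash)→7240, (B,nl)→8020 …(+1); best=1000 via (C,hash)
  {AC}: card=1200; try (C,hash)→440, (A,merge)→1100, (C,merge)→1200, (A,nl_idx)→1360, (A,hash)→1720, (A,nl)→2420 …(+1); best=440 via (C,hash)
  {ABC}: card=7500; try (A,hash)→4680, (C,hash)→5680, (B,hash)→8840, (B,nl_idx)→18740, (B,merge)→18840, (A,nl_idx)→22500 …(+5); best=4680 via (A,hash)

4680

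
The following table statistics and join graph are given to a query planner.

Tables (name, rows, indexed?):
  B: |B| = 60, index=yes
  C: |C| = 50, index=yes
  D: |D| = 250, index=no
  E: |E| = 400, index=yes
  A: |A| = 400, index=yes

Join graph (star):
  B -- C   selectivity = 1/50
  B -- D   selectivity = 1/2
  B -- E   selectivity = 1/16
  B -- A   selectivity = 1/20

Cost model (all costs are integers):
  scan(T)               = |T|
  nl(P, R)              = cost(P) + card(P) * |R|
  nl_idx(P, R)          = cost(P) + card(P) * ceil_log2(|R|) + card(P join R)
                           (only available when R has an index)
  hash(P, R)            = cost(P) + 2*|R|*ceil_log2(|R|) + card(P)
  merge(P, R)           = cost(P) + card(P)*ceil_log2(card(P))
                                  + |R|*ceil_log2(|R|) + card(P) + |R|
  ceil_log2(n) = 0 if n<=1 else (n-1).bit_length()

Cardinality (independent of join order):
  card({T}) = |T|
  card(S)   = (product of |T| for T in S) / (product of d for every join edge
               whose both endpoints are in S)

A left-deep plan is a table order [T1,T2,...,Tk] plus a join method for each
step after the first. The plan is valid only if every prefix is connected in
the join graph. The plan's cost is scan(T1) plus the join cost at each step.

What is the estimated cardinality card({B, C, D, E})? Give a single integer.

Tables in S: B(60), C(50), D(250), E(400)
Edges inside S: B-C(d=50), B-D(d=2), B-E(d=16)
numerator = 60 * 50 * 250 * 400 = 300000000
denominator = 50 * 2 * 16 = 1600
card(S) = 300000000 / 1600 = 187500

187500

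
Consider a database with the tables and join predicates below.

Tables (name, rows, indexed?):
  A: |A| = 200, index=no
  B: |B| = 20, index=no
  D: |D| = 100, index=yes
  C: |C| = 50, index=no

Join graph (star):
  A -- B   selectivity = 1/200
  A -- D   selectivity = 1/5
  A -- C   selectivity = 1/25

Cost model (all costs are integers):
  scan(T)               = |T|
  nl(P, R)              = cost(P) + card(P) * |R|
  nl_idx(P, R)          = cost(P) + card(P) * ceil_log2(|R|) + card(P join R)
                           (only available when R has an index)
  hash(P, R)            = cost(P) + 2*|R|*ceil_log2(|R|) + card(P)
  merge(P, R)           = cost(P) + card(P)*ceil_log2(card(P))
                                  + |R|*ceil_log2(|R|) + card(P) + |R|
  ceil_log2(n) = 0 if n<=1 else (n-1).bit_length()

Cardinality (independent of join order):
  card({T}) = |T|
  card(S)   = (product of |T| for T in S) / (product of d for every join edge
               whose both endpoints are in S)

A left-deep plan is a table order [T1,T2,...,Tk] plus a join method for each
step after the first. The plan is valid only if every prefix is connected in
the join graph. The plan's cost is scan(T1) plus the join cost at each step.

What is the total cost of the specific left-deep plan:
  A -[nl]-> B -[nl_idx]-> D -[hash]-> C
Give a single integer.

5740

step 1: scan A: cost=200, card=200
step 2: join B via nl
    card(P join B) = 200*20/(200) = 20
    cost = 200 + 200*20 = 4200
step 3: join D via nl_idx
    card(P join D) = 20*100/(5) = 400
    cost = 4200 + 20*7 + 400 = 4740
step 4: join C via hash
    card(P join C) = 400*50/(25) = 800
    cost = 4740 + 2*50*6 + 400 = 5740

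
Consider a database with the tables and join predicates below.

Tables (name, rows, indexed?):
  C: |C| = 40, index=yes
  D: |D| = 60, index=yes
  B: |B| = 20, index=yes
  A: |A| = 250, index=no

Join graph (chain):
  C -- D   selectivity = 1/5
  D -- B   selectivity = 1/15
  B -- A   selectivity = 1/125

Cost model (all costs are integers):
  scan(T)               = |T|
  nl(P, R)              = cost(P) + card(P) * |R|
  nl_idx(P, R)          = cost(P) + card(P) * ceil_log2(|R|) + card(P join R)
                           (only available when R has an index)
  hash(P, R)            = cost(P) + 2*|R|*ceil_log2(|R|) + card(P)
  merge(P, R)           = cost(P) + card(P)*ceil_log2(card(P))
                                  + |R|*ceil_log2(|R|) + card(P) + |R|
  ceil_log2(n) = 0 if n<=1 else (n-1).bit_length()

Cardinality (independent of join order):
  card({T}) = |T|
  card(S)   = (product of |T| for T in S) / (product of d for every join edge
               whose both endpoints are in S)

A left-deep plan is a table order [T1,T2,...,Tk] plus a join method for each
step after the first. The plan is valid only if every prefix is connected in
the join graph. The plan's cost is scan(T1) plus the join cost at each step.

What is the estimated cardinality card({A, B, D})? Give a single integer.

160

Tables in S: A(250), B(20), D(60)
Edges inside S: D-B(d=15), B-A(d=125)
numerator = 250 * 20 * 60 = 300000
denominator = 15 * 125 = 1875
card(S) = 300000 / 1875 = 160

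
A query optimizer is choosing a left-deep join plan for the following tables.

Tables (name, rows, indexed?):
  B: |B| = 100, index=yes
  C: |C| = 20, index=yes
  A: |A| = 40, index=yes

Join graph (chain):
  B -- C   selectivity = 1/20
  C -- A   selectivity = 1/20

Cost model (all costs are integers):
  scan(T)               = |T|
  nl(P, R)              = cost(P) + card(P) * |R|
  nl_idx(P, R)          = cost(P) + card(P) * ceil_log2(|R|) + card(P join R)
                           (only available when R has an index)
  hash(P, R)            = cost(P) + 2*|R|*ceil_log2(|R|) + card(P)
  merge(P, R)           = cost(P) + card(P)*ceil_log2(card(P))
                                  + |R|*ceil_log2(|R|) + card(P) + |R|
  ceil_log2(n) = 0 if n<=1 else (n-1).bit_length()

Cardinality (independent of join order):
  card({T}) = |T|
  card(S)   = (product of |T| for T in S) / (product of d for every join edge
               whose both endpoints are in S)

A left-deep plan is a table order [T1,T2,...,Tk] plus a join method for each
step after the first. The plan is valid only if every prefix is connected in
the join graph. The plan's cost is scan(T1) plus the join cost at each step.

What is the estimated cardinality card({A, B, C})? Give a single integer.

Tables in S: A(40), B(100), C(20)
Edges inside S: B-C(d=20), C-A(d=20)
numerator = 40 * 100 * 20 = 80000
denominator = 20 * 20 = 400
card(S) = 80000 / 400 = 200

200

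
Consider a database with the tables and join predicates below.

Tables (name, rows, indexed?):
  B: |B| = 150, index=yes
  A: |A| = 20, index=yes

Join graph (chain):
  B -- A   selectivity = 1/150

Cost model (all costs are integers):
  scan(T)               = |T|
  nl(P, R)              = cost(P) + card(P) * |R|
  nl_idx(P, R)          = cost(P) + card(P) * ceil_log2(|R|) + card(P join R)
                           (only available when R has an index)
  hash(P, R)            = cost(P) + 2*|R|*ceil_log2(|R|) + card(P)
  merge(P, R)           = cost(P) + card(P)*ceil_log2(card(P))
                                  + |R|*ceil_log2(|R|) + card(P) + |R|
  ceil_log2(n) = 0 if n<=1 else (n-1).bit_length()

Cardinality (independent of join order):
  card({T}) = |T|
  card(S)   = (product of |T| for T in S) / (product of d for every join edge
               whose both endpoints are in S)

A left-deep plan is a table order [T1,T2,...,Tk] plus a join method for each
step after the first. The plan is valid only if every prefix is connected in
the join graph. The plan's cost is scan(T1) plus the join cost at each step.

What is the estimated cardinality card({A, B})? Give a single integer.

20

Tables in S: A(20), B(150)
Edges inside S: B-A(d=150)
numerator = 20 * 150 = 3000
denominator = 150 = 150
card(S) = 3000 / 150 = 20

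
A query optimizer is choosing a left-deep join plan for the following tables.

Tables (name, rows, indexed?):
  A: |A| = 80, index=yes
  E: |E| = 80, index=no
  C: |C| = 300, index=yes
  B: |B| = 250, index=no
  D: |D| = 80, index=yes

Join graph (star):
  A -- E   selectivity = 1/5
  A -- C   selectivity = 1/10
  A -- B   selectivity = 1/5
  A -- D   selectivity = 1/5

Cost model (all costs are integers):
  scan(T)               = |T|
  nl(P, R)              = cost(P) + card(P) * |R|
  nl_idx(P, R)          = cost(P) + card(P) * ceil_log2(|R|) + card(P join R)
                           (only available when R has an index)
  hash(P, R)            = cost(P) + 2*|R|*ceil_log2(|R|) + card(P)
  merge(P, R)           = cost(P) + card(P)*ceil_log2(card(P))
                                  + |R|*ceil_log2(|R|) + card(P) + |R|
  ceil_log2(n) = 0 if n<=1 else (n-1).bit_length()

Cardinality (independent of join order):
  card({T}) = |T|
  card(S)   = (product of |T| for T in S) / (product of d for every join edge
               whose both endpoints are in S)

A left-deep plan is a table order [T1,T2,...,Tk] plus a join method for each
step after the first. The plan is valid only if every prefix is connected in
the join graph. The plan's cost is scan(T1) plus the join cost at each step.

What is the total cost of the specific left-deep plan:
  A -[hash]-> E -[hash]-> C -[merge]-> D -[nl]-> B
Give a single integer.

step 1: scan A: cost=80, card=80
step 2: join E via hash
    card(P join E) = 80*80/(5) = 1280
    cost = 80 + 2*80*7 + 80 = 1280
step 3: join C via hash
    card(P join C) = 1280*300/(10) = 38400
    cost = 1280 + 2*300*9 + 1280 = 7960
step 4: join D via merge
    card(P join D) = 38400*80/(5) = 614400
    cost = 7960 + 38400*16 + 80*7 + 38400 + 80 = 661400
step 5: join B via nl
    card(P join B) = 614400*250/(5) = 30720000
    cost = 661400 + 614400*250 = 154261400

154261400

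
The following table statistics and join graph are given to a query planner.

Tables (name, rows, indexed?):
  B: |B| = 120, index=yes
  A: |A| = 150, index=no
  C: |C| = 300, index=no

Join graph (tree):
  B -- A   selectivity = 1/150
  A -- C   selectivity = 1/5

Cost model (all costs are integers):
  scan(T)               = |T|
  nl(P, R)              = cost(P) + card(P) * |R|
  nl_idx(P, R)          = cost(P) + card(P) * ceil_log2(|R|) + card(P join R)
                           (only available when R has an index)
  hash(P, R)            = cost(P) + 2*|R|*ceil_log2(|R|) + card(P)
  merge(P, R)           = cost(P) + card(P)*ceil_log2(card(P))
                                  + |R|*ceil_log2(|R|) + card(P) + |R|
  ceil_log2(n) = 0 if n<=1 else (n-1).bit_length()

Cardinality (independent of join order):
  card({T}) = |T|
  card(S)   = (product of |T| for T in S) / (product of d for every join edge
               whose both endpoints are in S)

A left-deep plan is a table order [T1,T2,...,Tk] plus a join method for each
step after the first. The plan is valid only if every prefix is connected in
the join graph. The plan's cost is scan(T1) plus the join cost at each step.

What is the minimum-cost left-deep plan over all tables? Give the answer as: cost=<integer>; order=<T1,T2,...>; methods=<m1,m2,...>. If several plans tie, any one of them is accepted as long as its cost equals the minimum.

Selinger DP (subsets sized 1..n):
  {B}: scan cost=120, card=120
  {A}: scan cost=150, card=150
  {C}: scan cost=300, card=300
  {AB}: card=120; try (B,nl_idx)→1320, (B,hash)→1980, (A,merge)→2430, (B,merge)→2460, (A,hash)→2640, (A,nl)→18120 …(+1); best=1320 via (B,nl_idx)
  {AC}: card=9000; try (A,hash)→3000, (C,merge)→4500, (A,merge)→4650, (C,hash)→5700, (C,nl)→45150, (A,nl)→45300; best=3000 via (A,hash)
  {ABC}: card=7200; try (C,merge)→5280, (C,hash)→6840, (B,hash)→13680, (C,nl)→37320, (B,nl_idx)→73200, (B,merge)→138960 …(+1); best=5280 via (C,merge)

cost=5280; order=A,B,C; methods=nl_idx,merge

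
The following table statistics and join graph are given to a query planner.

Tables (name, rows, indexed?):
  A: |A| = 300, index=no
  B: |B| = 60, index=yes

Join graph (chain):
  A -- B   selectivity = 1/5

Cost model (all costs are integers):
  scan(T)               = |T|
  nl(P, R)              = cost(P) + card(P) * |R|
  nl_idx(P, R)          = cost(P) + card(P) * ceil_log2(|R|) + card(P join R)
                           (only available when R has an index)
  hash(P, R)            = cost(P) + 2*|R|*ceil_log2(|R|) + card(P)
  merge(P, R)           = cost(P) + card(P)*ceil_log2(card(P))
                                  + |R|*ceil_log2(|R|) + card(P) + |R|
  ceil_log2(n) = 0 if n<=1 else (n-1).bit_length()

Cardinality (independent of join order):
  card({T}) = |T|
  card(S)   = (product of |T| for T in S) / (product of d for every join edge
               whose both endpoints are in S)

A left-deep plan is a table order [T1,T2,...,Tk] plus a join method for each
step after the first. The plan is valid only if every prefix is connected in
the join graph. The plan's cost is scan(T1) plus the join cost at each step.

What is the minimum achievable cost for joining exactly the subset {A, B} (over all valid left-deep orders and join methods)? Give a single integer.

Selinger DP over subsets of {A,B}:
  {A}: scan cost=300, card=300
  {B}: scan cost=60, card=60
  {AB}: card=3600; try (B,hash)→1320, (A,merge)→3480, (B,merge)→3720, (A,hash)→5520, (B,nl_idx)→5700, (A,nl)→18060 …(+1); best=1320 via (B,hash)

1320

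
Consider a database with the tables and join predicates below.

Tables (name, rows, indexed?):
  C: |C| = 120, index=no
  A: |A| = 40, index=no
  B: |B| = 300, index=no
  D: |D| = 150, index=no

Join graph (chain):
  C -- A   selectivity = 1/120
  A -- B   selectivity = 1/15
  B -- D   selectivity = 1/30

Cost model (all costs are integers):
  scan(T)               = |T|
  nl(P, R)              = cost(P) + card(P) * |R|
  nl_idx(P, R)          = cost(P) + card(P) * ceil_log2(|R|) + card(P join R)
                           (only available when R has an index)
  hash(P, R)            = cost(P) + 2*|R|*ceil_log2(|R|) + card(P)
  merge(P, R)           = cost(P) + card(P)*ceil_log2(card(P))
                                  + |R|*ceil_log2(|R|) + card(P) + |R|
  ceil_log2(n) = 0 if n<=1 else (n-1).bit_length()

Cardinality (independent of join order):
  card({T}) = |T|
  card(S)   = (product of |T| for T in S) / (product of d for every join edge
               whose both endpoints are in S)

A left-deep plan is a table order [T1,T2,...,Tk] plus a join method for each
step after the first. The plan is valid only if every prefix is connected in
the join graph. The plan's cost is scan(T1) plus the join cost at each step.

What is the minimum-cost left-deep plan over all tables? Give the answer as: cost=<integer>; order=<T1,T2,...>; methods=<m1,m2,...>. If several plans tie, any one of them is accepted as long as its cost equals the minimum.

Selinger DP (subsets sized 1..n):
  {C}: scan cost=120, card=120
  {A}: scan cost=40, card=40
  {B}: scan cost=300, card=300
  {D}: scan cost=150, card=150
  {AC}: card=40; try (A,hash)→720, (C,merge)→1280, (A,merge)→1360, (C,hash)→1760, (C,nl)→4840, (A,nl)→4920; best=720 via (A,hash)
  {AB}: card=800; try (A,hash)→1080, (B,merge)→3320, (A,merge)→3580, (B,hash)→5480, (B,nl)→12040, (A,nl)→12300; best=1080 via (A,hash)
  {BD}: card=1500; try (D,hash)→3000, (B,merge)→4500, (D,merge)→4650, (B,hash)→5700, (B,nl)→45150, (D,nl)→45300; best=3000 via (D,hash)
  {ABC}: card=800; try (C,hash)→3560, (B,merge)→4000, (B,hash)→6160, (C,merge)→10840, (B,nl)→12720, (C,nl)→97080; best=3560 via (C,hash)
  {ABD}: card=4000; try (D,hash)→4280, (A,hash)→4980, (D,merge)→11230, (A,merge)→21280, (A,nl)→63000, (D,nl)→121080; best=4280 via (D,hash)
  {ABCD}: card=4000; try (D,hash)→6760, (C,hash)→9960, (D,merge)→13710, (C,merge)→57240, (D,nl)→123560, (C,nl)→484280; best=6760 via (D,hash)

cost=6760; order=B,A,C,D; methods=hash,hash,hash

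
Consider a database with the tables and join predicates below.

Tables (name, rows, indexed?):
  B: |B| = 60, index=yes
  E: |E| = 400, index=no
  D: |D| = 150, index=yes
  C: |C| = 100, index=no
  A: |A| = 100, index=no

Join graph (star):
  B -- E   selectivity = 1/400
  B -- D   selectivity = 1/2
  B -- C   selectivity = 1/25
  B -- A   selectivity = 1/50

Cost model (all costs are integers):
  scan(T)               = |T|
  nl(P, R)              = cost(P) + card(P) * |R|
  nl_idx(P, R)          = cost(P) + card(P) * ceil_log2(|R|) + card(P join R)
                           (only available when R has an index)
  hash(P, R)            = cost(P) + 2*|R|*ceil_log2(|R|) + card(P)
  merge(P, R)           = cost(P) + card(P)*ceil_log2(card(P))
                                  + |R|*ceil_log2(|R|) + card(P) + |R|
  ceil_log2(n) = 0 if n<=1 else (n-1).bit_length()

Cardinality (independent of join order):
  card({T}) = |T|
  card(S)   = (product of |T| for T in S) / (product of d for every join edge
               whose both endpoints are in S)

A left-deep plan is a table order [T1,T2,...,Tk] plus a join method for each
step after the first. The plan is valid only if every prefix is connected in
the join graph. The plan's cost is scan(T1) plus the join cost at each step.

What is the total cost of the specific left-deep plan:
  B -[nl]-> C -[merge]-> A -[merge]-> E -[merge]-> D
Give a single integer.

step 1: scan B: cost=60, card=60
step 2: join C via nl
    card(P join C) = 60*100/(25) = 240
    cost = 60 + 60*100 = 6060
step 3: join A via merge
    card(P join A) = 240*100/(50) = 480
    cost = 6060 + 240*8 + 100*7 + 240 + 100 = 9020
step 4: join E via merge
    card(P join E) = 480*400/(400) = 480
    cost = 9020 + 480*9 + 400*9 + 480 + 400 = 17820
step 5: join D via merge
    card(P join D) = 480*150/(2) = 36000
    cost = 17820 + 480*9 + 150*8 + 480 + 150 = 23970

23970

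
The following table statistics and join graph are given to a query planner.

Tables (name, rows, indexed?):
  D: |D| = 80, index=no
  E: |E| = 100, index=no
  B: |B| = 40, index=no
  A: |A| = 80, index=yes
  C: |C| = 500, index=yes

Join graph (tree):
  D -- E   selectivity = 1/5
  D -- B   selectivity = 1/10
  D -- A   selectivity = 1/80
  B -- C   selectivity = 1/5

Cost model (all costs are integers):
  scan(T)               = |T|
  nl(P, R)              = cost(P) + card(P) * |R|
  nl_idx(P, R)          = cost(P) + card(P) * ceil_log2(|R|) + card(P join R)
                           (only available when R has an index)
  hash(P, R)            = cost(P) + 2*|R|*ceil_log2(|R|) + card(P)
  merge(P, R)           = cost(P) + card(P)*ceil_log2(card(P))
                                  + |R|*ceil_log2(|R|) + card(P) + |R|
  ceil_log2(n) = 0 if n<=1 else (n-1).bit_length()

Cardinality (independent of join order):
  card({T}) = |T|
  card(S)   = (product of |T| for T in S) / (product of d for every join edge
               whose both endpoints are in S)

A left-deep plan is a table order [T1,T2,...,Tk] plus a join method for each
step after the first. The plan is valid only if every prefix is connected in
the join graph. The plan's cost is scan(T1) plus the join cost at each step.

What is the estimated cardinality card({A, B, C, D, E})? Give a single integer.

Tables in S: A(80), B(40), C(500), D(80), E(100)
Edges inside S: D-E(d=5), D-B(d=10), D-A(d=80), B-C(d=5)
numerator = 80 * 40 * 500 * 80 * 100 = 12800000000
denominator = 5 * 10 * 80 * 5 = 20000
card(S) = 12800000000 / 20000 = 640000

640000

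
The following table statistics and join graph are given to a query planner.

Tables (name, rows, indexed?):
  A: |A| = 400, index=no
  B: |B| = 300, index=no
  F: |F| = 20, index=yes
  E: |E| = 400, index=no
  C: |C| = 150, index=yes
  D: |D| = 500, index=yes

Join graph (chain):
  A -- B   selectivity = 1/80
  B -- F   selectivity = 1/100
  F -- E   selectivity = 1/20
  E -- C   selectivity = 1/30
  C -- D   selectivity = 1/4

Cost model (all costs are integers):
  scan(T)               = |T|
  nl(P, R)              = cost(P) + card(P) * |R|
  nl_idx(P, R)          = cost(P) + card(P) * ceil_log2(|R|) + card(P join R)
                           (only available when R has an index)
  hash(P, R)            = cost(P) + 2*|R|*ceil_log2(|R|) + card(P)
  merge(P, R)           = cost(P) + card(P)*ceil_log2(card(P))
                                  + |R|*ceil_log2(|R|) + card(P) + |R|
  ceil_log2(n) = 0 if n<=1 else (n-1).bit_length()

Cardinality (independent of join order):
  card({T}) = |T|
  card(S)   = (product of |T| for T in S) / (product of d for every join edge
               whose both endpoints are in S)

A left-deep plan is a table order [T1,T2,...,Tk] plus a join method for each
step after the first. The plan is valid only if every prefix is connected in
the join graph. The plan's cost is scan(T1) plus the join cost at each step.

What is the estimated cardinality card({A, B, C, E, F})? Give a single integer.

30000

Tables in S: A(400), B(300), C(150), E(400), F(20)
Edges inside S: A-B(d=80), B-F(d=100), F-E(d=20), E-C(d=30)
numerator = 400 * 300 * 150 * 400 * 20 = 144000000000
denominator = 80 * 100 * 20 * 30 = 4800000
card(S) = 144000000000 / 4800000 = 30000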